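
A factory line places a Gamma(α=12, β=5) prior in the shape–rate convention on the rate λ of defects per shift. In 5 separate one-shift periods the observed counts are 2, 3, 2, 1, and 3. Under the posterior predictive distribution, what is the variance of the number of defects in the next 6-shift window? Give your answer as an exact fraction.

Total count: 2 + 3 + 2 + 1 + 3 = 11.
Total exposure: 5 shifts.
Posterior: α' = 12 + 11 = 23, β' = 5 + 5 = 10.
The posterior predictive for a window of length T is Negative Binomial with variance T·α'·(β'+T)/β'² = 6·23·16/100 = 552/25.

552/25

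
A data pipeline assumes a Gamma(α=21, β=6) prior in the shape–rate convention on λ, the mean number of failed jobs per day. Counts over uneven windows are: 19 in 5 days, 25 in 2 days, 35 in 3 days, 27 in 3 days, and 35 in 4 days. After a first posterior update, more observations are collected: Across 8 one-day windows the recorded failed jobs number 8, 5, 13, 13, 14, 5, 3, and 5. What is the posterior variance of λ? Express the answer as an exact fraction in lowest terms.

228/961

Total count: 19 + 25 + 35 + 27 + 35 = 141.
Total exposure: 5 + 2 + 3 + 3 + 4 = 17 days.
After the first batch: Gamma(21 + 141, 6 + 17) = Gamma(162, 23).
Total count: 8 + 5 + 13 + 13 + 14 + 5 + 3 + 5 = 66.
Total exposure: 8 days.
After the second batch: Gamma(162 + 66, 23 + 8) = Gamma(228, 31).
Posterior variance = α'/β'² = 228/961.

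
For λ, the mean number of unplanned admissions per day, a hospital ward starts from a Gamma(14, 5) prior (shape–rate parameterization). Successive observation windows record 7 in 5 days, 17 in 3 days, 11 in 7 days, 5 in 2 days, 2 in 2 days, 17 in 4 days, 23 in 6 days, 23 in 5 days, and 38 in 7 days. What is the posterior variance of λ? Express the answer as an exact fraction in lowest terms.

157/2116

Total count: 7 + 17 + 11 + 5 + 2 + 17 + 23 + 23 + 38 = 143.
Total exposure: 5 + 3 + 7 + 2 + 2 + 4 + 6 + 5 + 7 = 41 days.
Posterior: α' = 14 + 143 = 157, β' = 5 + 41 = 46.
Posterior variance = α'/β'² = 157/2116.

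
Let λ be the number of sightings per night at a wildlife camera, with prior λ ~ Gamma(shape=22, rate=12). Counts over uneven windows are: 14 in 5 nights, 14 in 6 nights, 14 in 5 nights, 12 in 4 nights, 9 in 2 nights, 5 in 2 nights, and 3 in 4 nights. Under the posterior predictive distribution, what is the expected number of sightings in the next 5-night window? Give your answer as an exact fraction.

93/8

Total count: 14 + 14 + 14 + 12 + 9 + 5 + 3 = 71.
Total exposure: 5 + 6 + 5 + 4 + 2 + 2 + 4 = 28 nights.
By Gamma–Poisson conjugacy, the posterior is Gamma(α + Σx, β + Σt) = Gamma(22 + 71, 12 + 28) = Gamma(93, 40).
Predictive mean over a 5-night window = T·E[λ|data] = 5·93/40 = 93/8.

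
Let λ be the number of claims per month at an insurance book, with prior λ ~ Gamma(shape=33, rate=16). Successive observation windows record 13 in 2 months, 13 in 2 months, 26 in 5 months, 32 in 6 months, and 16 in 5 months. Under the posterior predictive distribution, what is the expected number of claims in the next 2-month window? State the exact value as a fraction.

Total count: 13 + 13 + 26 + 32 + 16 = 100.
Total exposure: 2 + 2 + 5 + 6 + 5 = 20 months.
Posterior: α' = 33 + 100 = 133, β' = 16 + 20 = 36.
Predictive mean over a 2-month window = T·E[λ|data] = 2·133/36 = 133/18.

133/18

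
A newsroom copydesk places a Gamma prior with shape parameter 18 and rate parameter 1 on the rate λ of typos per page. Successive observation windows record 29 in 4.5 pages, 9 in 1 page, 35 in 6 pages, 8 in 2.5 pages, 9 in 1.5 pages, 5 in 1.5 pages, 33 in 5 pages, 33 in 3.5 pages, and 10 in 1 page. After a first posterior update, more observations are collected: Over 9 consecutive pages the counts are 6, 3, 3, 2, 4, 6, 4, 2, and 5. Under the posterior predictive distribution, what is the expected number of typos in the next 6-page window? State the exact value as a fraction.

2688/73

Total count: 29 + 9 + 35 + 8 + 9 + 5 + 33 + 33 + 10 = 171.
Total exposure: 4.5 + 1 + 6 + 2.5 + 1.5 + 1.5 + 5 + 3.5 + 1 = 26.5 pages.
After the first batch: Gamma(18 + 171, 1 + 26.5) = Gamma(189, 55/2).
Total count: 6 + 3 + 3 + 2 + 4 + 6 + 4 + 2 + 5 = 35.
Total exposure: 9 pages.
After the second batch: Gamma(189 + 35, 55/2 + 9) = Gamma(224, 73/2).
Predictive mean over a 6-page window = T·E[λ|data] = 6·224/(73/2) = 2688/73.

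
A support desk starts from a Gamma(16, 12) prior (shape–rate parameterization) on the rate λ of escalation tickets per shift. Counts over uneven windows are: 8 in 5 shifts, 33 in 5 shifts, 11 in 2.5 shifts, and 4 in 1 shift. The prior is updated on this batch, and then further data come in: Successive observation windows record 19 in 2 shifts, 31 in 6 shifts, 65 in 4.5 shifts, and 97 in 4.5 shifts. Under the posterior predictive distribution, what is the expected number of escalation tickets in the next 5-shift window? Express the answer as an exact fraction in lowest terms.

Total count: 8 + 33 + 11 + 4 = 56.
Total exposure: 5 + 5 + 2.5 + 1 = 13.5 shifts.
After the first batch: Gamma(16 + 56, 12 + 13.5) = Gamma(72, 51/2).
Total count: 19 + 31 + 65 + 97 = 212.
Total exposure: 2 + 6 + 4.5 + 4.5 = 17 shifts.
After the second batch: Gamma(72 + 212, 51/2 + 17) = Gamma(284, 85/2).
Predictive mean over a 5-shift window = T·E[λ|data] = 5·284/(85/2) = 568/17.

568/17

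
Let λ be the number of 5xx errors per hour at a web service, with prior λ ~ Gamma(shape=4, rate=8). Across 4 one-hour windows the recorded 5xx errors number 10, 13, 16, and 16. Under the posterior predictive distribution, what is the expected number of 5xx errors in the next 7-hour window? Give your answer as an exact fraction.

Total count: 10 + 13 + 16 + 16 = 55.
Total exposure: 4 hours.
Gamma(α, β) with Poisson data over total exposure Σt gives posterior Gamma(α+Σx, β+Σt) = Gamma(59, 12).
Predictive mean over a 7-hour window = T·E[λ|data] = 7·59/12 = 413/12.

413/12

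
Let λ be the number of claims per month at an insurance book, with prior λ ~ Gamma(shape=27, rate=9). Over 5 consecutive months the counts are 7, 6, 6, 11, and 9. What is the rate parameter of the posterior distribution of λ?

14

Total count: 7 + 6 + 6 + 11 + 9 = 39.
Total exposure: 5 months.
Conjugate update: add total count to the shape and total exposure to the rate, giving Gamma(66, 14).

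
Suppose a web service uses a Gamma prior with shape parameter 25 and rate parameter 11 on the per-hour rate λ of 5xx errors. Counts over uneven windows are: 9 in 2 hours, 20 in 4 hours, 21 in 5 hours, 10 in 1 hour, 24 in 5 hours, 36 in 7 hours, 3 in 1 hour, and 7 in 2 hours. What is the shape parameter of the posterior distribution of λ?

Total count: 9 + 20 + 21 + 10 + 24 + 36 + 3 + 7 = 130.
Total exposure: 2 + 4 + 5 + 1 + 5 + 7 + 1 + 2 = 27 hours.
The Gamma prior is conjugate for the Poisson rate, so λ | data ~ Gamma(25+130, 11+27) = Gamma(155, 38).

155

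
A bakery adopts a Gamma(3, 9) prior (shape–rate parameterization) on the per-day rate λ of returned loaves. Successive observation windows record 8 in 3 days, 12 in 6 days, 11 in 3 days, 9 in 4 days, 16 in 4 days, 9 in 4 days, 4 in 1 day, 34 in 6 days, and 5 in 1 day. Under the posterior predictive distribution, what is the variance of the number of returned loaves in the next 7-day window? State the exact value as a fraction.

37296/1681

Total count: 8 + 12 + 11 + 9 + 16 + 9 + 4 + 34 + 5 = 108.
Total exposure: 3 + 6 + 3 + 4 + 4 + 4 + 1 + 6 + 1 = 32 days.
The Gamma prior is conjugate for the Poisson rate, so λ | data ~ Gamma(3+108, 9+32) = Gamma(111, 41).
The posterior predictive for a window of length T is Negative Binomial with variance T·α'·(β'+T)/β'² = 7·111·48/1681 = 37296/1681.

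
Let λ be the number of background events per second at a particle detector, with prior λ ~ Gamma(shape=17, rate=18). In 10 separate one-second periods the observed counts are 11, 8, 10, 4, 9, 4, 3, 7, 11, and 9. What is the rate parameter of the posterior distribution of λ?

28

Total count: 11 + 8 + 10 + 4 + 9 + 4 + 3 + 7 + 11 + 9 = 76.
Total exposure: 10 seconds.
By Gamma–Poisson conjugacy, the posterior is Gamma(α + Σx, β + Σt) = Gamma(17 + 76, 18 + 10) = Gamma(93, 28).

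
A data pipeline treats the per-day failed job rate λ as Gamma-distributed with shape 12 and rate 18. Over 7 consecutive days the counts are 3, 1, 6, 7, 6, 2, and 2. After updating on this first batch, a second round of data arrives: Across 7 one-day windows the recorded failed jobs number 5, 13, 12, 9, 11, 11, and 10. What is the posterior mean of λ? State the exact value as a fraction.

55/16

Total count: 3 + 1 + 6 + 7 + 6 + 2 + 2 = 27.
Total exposure: 7 days.
After the first batch: Gamma(12 + 27, 18 + 7) = Gamma(39, 25).
Total count: 5 + 13 + 12 + 9 + 11 + 11 + 10 = 71.
Total exposure: 7 days.
After the second batch: Gamma(39 + 71, 25 + 7) = Gamma(110, 32).
Posterior mean = α'/β' = 110/32 = 55/16.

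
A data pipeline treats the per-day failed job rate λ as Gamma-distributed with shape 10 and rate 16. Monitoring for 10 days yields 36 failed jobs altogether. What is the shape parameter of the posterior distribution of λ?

Total count 36 over total exposure 10 days.
By Gamma–Poisson conjugacy, the posterior is Gamma(α + Σx, β + Σt) = Gamma(10 + 36, 16 + 10) = Gamma(46, 26).

46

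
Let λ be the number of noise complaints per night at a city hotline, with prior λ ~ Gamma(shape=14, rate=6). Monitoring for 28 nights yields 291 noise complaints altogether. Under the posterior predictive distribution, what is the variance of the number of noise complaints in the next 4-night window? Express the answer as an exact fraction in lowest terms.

11590/289

Total count 291 over total exposure 28 nights.
The Gamma prior is conjugate for the Poisson rate, so λ | data ~ Gamma(14+291, 6+28) = Gamma(305, 34).
The posterior predictive for a window of length T is Negative Binomial with variance T·α'·(β'+T)/β'² = 4·305·38/1156 = 11590/289.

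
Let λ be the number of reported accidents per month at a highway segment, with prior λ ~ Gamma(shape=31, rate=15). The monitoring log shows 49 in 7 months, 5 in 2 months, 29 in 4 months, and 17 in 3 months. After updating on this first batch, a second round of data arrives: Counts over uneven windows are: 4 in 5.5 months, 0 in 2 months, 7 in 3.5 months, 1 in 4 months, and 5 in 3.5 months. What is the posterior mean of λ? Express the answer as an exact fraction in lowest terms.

Total count: 49 + 5 + 29 + 17 = 100.
Total exposure: 7 + 2 + 4 + 3 = 16 months.
After the first batch: Gamma(31 + 100, 15 + 16) = Gamma(131, 31).
Total count: 4 + 0 + 7 + 1 + 5 = 17.
Total exposure: 5.5 + 2 + 3.5 + 4 + 3.5 = 18.5 months.
After the second batch: Gamma(131 + 17, 31 + 18.5) = Gamma(148, 99/2).
Posterior mean = α'/β' = 148/(99/2) = 296/99.

296/99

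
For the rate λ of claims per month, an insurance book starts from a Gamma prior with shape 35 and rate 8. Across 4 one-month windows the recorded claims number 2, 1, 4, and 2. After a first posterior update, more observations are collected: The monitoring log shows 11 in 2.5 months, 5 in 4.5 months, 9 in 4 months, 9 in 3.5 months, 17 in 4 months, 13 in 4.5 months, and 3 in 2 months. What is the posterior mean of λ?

3

Total count: 2 + 1 + 4 + 2 = 9.
Total exposure: 4 months.
After the first batch: Gamma(35 + 9, 8 + 4) = Gamma(44, 12).
Total count: 11 + 5 + 9 + 9 + 17 + 13 + 3 = 67.
Total exposure: 2.5 + 4.5 + 4 + 3.5 + 4 + 4.5 + 2 = 25 months.
After the second batch: Gamma(44 + 67, 12 + 25) = Gamma(111, 37).
Posterior mean = α'/β' = 111/37 = 3.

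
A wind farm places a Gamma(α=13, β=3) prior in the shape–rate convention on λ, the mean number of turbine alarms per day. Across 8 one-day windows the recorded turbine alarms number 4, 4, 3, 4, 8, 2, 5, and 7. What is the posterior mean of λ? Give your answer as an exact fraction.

Total count: 4 + 4 + 3 + 4 + 8 + 2 + 5 + 7 = 37.
Total exposure: 8 days.
Conjugate update: add total count to the shape and total exposure to the rate, giving Gamma(50, 11).
Posterior mean = α'/β' = 50/11.

50/11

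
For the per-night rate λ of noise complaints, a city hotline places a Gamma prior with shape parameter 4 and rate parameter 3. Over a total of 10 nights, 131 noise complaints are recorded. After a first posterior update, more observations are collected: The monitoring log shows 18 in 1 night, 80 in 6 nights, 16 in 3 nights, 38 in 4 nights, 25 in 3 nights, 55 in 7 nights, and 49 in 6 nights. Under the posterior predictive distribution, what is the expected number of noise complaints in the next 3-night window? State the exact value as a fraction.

Total count 131 over total exposure 10 nights.
After the first batch: Gamma(4 + 131, 3 + 10) = Gamma(135, 13).
Total count: 18 + 80 + 16 + 38 + 25 + 55 + 49 = 281.
Total exposure: 1 + 6 + 3 + 4 + 3 + 7 + 6 = 30 nights.
After the second batch: Gamma(135 + 281, 13 + 30) = Gamma(416, 43).
Predictive mean over a 3-night window = T·E[λ|data] = 3·416/43 = 1248/43.

1248/43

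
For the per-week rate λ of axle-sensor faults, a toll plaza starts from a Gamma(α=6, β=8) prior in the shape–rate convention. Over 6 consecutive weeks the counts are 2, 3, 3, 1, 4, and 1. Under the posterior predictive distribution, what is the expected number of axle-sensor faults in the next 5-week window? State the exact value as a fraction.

50/7

Total count: 2 + 3 + 3 + 1 + 4 + 1 = 14.
Total exposure: 6 weeks.
Gamma(α, β) with Poisson data over total exposure Σt gives posterior Gamma(α+Σx, β+Σt) = Gamma(20, 14).
Predictive mean over a 5-week window = T·E[λ|data] = 5·20/14 = 50/7.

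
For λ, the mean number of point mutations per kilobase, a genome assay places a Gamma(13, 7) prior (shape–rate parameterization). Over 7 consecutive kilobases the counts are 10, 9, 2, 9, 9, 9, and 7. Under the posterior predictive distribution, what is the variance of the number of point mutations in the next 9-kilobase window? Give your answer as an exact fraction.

3519/49

Total count: 10 + 9 + 2 + 9 + 9 + 9 + 7 = 55.
Total exposure: 7 kilobases.
The Gamma prior is conjugate for the Poisson rate, so λ | data ~ Gamma(13+55, 7+7) = Gamma(68, 14).
The posterior predictive for a window of length T is Negative Binomial with variance T·α'·(β'+T)/β'² = 9·68·23/196 = 3519/49.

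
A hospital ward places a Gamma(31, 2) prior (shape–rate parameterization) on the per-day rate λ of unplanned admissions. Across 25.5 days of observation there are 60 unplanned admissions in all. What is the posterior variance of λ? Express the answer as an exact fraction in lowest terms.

Total count 60 over total exposure 25.5 days.
Posterior: α' = 31 + 60 = 91, β' = 2 + 25.5 = 55/2.
Posterior variance = α'/β'² = 91/(3025/4) = 364/3025.

364/3025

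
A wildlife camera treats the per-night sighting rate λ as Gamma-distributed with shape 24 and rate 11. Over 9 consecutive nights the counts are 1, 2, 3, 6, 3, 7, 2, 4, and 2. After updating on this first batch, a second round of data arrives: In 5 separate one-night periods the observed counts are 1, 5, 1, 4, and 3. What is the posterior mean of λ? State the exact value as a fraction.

Total count: 1 + 2 + 3 + 6 + 3 + 7 + 2 + 4 + 2 = 30.
Total exposure: 9 nights.
After the first batch: Gamma(24 + 30, 11 + 9) = Gamma(54, 20).
Total count: 1 + 5 + 1 + 4 + 3 = 14.
Total exposure: 5 nights.
After the second batch: Gamma(54 + 14, 20 + 5) = Gamma(68, 25).
Posterior mean = α'/β' = 68/25.

68/25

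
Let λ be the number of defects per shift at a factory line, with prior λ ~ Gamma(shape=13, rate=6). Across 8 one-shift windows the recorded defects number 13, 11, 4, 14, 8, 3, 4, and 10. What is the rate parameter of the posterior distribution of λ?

14

Total count: 13 + 11 + 4 + 14 + 8 + 3 + 4 + 10 = 67.
Total exposure: 8 shifts.
Gamma(α, β) with Poisson data over total exposure Σt gives posterior Gamma(α+Σx, β+Σt) = Gamma(80, 14).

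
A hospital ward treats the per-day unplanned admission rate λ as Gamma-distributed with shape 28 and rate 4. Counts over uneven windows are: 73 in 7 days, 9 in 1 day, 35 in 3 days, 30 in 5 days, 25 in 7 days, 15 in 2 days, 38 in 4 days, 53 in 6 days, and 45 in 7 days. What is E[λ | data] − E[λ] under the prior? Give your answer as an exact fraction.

Total count: 73 + 9 + 35 + 30 + 25 + 15 + 38 + 53 + 45 = 323.
Total exposure: 7 + 1 + 3 + 5 + 7 + 2 + 4 + 6 + 7 = 42 days.
By Gamma–Poisson conjugacy, the posterior is Gamma(α + Σx, β + Σt) = Gamma(28 + 323, 4 + 42) = Gamma(351, 46).
Posterior mean = 351/46 = 351/46; prior mean = 28/4 = 7. Difference = 351/46 − 7 = 29/46.

29/46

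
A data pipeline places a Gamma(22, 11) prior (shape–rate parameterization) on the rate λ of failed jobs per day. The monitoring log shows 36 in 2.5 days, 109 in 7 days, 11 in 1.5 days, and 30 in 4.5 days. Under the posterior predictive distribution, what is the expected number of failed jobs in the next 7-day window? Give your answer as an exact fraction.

2912/53

Total count: 36 + 109 + 11 + 30 = 186.
Total exposure: 2.5 + 7 + 1.5 + 4.5 = 15.5 days.
Gamma(α, β) with Poisson data over total exposure Σt gives posterior Gamma(α+Σx, β+Σt) = Gamma(208, 53/2).
Predictive mean over a 7-day window = T·E[λ|data] = 7·208/(53/2) = 2912/53.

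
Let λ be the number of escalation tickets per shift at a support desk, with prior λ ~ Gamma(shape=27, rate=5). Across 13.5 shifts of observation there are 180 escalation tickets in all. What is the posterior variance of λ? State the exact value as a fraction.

Total count 180 over total exposure 13.5 shifts.
Conjugate update: add total count to the shape and total exposure to the rate, giving Gamma(207, 37/2).
Posterior variance = α'/β'² = 207/(1369/4) = 828/1369.

828/1369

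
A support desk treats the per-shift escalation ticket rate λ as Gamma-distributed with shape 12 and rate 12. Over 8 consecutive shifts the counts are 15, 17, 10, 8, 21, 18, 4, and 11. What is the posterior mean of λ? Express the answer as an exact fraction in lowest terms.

29/5

Total count: 15 + 17 + 10 + 8 + 21 + 18 + 4 + 11 = 104.
Total exposure: 8 shifts.
The Gamma prior is conjugate for the Poisson rate, so λ | data ~ Gamma(12+104, 12+8) = Gamma(116, 20).
Posterior mean = α'/β' = 116/20 = 29/5.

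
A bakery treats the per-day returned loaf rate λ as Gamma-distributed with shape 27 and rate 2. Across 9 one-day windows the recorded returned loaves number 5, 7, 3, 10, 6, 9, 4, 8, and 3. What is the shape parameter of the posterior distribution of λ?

82

Total count: 5 + 7 + 3 + 10 + 6 + 9 + 4 + 8 + 3 = 55.
Total exposure: 9 days.
By Gamma–Poisson conjugacy, the posterior is Gamma(α + Σx, β + Σt) = Gamma(27 + 55, 2 + 9) = Gamma(82, 11).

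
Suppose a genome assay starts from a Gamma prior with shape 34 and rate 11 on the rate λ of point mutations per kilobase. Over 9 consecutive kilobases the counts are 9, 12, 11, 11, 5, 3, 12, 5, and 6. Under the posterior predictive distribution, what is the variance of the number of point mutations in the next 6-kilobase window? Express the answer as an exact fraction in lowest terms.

Total count: 9 + 12 + 11 + 11 + 5 + 3 + 12 + 5 + 6 = 74.
Total exposure: 9 kilobases.
The Gamma prior is conjugate for the Poisson rate, so λ | data ~ Gamma(34+74, 11+9) = Gamma(108, 20).
The posterior predictive for a window of length T is Negative Binomial with variance T·α'·(β'+T)/β'² = 6·108·26/400 = 1053/25.

1053/25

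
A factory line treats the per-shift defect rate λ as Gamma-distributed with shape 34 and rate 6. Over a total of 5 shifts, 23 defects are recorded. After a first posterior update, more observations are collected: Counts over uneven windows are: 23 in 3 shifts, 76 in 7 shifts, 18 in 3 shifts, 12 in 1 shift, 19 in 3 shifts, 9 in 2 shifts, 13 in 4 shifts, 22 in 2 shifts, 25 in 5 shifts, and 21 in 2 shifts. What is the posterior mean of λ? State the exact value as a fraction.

295/43

Total count 23 over total exposure 5 shifts.
After the first batch: Gamma(34 + 23, 6 + 5) = Gamma(57, 11).
Total count: 23 + 76 + 18 + 12 + 19 + 9 + 13 + 22 + 25 + 21 = 238.
Total exposure: 3 + 7 + 3 + 1 + 3 + 2 + 4 + 2 + 5 + 2 = 32 shifts.
After the second batch: Gamma(57 + 238, 11 + 32) = Gamma(295, 43).
Posterior mean = α'/β' = 295/43.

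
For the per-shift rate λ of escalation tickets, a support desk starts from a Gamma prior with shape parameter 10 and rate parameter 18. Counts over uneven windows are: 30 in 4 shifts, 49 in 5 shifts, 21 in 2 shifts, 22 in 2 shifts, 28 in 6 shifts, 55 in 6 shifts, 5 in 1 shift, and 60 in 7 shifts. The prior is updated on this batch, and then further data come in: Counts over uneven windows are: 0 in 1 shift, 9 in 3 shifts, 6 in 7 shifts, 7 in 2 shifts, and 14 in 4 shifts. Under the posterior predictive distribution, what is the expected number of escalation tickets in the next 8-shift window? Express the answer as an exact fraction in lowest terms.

632/17

Total count: 30 + 49 + 21 + 22 + 28 + 55 + 5 + 60 = 270.
Total exposure: 4 + 5 + 2 + 2 + 6 + 6 + 1 + 7 = 33 shifts.
After the first batch: Gamma(10 + 270, 18 + 33) = Gamma(280, 51).
Total count: 0 + 9 + 6 + 7 + 14 = 36.
Total exposure: 1 + 3 + 7 + 2 + 4 = 17 shifts.
After the second batch: Gamma(280 + 36, 51 + 17) = Gamma(316, 68).
Predictive mean over an 8-shift window = T·E[λ|data] = 8·316/68 = 632/17.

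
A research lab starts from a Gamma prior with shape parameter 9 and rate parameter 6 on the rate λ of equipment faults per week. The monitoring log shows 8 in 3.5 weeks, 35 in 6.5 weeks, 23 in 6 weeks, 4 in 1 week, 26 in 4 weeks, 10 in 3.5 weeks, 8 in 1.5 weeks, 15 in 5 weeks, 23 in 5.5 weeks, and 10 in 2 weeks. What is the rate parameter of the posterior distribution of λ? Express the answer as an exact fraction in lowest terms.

Total count: 8 + 35 + 23 + 4 + 26 + 10 + 8 + 15 + 23 + 10 = 162.
Total exposure: 3.5 + 6.5 + 6 + 1 + 4 + 3.5 + 1.5 + 5 + 5.5 + 2 = 38.5 weeks.
Posterior: α' = 9 + 162 = 171, β' = 6 + 38.5 = 89/2.

89/2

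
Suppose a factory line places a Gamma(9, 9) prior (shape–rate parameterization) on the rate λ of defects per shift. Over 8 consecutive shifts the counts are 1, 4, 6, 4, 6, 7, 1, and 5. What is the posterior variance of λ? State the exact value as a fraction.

Total count: 1 + 4 + 6 + 4 + 6 + 7 + 1 + 5 = 34.
Total exposure: 8 shifts.
Conjugate update: add total count to the shape and total exposure to the rate, giving Gamma(43, 17).
Posterior variance = α'/β'² = 43/289.

43/289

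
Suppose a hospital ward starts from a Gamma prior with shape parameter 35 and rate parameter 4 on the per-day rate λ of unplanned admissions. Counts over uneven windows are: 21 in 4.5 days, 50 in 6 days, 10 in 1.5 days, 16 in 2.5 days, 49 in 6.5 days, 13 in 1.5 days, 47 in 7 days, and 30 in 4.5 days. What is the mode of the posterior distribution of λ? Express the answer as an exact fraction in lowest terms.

Total count: 21 + 50 + 10 + 16 + 49 + 13 + 47 + 30 = 236.
Total exposure: 4.5 + 6 + 1.5 + 2.5 + 6.5 + 1.5 + 7 + 4.5 = 34 days.
By Gamma–Poisson conjugacy, the posterior is Gamma(α + Σx, β + Σt) = Gamma(35 + 236, 4 + 34) = Gamma(271, 38).
Posterior mode = (α'−1)/β' = 270/38 = 135/19.

135/19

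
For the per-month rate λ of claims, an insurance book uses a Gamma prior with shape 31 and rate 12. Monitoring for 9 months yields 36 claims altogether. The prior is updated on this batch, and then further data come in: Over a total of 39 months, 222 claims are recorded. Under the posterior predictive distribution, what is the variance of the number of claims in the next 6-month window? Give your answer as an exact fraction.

3179/100

Total count 36 over total exposure 9 months.
After the first batch: Gamma(31 + 36, 12 + 9) = Gamma(67, 21).
Total count 222 over total exposure 39 months.
After the second batch: Gamma(67 + 222, 21 + 39) = Gamma(289, 60).
The posterior predictive for a window of length T is Negative Binomial with variance T·α'·(β'+T)/β'² = 6·289·66/3600 = 3179/100.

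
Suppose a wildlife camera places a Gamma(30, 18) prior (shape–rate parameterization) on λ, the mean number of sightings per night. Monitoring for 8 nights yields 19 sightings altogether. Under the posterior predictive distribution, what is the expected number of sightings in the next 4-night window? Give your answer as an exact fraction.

98/13

Total count 19 over total exposure 8 nights.
By Gamma–Poisson conjugacy, the posterior is Gamma(α + Σx, β + Σt) = Gamma(30 + 19, 18 + 8) = Gamma(49, 26).
Predictive mean over a 4-night window = T·E[λ|data] = 4·49/26 = 98/13.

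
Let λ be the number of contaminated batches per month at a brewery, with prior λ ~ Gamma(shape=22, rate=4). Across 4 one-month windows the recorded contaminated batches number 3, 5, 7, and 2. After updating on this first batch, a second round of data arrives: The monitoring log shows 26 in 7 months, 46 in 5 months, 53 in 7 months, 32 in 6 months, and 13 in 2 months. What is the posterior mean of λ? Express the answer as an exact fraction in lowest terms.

209/35

Total count: 3 + 5 + 7 + 2 = 17.
Total exposure: 4 months.
After the first batch: Gamma(22 + 17, 4 + 4) = Gamma(39, 8).
Total count: 26 + 46 + 53 + 32 + 13 = 170.
Total exposure: 7 + 5 + 7 + 6 + 2 = 27 months.
After the second batch: Gamma(39 + 170, 8 + 27) = Gamma(209, 35).
Posterior mean = α'/β' = 209/35.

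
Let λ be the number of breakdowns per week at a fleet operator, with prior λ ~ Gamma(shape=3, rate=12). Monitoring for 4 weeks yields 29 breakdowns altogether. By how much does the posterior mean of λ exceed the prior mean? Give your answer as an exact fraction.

7/4

Total count 29 over total exposure 4 weeks.
Gamma(α, β) with Poisson data over total exposure Σt gives posterior Gamma(α+Σx, β+Σt) = Gamma(32, 16).
Posterior mean = 32/16 = 2; prior mean = 3/12 = 1/4. Difference = 2 − 1/4 = 7/4.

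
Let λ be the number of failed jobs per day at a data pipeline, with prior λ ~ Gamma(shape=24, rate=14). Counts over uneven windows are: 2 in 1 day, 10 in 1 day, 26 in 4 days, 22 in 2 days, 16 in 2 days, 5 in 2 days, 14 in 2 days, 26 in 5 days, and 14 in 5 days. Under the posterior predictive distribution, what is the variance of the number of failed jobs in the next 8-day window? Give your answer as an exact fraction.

Total count: 2 + 10 + 26 + 22 + 16 + 5 + 14 + 26 + 14 = 135.
Total exposure: 1 + 1 + 4 + 2 + 2 + 2 + 2 + 5 + 5 = 24 days.
By Gamma–Poisson conjugacy, the posterior is Gamma(α + Σx, β + Σt) = Gamma(24 + 135, 14 + 24) = Gamma(159, 38).
The posterior predictive for a window of length T is Negative Binomial with variance T·α'·(β'+T)/β'² = 8·159·46/1444 = 14628/361.

14628/361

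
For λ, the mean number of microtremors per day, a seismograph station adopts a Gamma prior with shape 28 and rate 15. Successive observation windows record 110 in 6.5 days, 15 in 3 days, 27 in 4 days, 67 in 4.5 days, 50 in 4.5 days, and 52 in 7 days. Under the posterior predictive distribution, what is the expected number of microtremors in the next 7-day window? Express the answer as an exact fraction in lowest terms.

4886/89

Total count: 110 + 15 + 27 + 67 + 50 + 52 = 321.
Total exposure: 6.5 + 3 + 4 + 4.5 + 4.5 + 7 = 29.5 days.
Posterior: α' = 28 + 321 = 349, β' = 15 + 29.5 = 89/2.
Predictive mean over a 7-day window = T·E[λ|data] = 7·349/(89/2) = 4886/89.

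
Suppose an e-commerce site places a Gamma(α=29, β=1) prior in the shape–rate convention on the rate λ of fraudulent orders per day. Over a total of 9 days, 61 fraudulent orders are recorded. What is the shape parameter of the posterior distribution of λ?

90

Total count 61 over total exposure 9 days.
Gamma(α, β) with Poisson data over total exposure Σt gives posterior Gamma(α+Σx, β+Σt) = Gamma(90, 10).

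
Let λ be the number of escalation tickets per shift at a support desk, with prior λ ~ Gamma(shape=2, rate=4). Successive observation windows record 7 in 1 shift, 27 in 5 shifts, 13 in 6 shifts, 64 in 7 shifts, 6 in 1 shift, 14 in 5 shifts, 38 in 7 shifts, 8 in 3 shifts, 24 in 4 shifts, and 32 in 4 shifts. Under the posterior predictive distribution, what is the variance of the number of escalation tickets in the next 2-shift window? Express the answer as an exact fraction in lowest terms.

490/47

Total count: 7 + 27 + 13 + 64 + 6 + 14 + 38 + 8 + 24 + 32 = 233.
Total exposure: 1 + 5 + 6 + 7 + 1 + 5 + 7 + 3 + 4 + 4 = 43 shifts.
The Gamma prior is conjugate for the Poisson rate, so λ | data ~ Gamma(2+233, 4+43) = Gamma(235, 47).
The posterior predictive for a window of length T is Negative Binomial with variance T·α'·(β'+T)/β'² = 2·235·49/2209 = 490/47.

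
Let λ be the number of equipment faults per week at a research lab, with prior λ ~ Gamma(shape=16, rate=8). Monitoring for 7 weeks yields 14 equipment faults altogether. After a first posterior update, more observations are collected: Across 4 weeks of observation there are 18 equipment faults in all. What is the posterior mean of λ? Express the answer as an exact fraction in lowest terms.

Total count 14 over total exposure 7 weeks.
After the first batch: Gamma(16 + 14, 8 + 7) = Gamma(30, 15).
Total count 18 over total exposure 4 weeks.
After the second batch: Gamma(30 + 18, 15 + 4) = Gamma(48, 19).
Posterior mean = α'/β' = 48/19.

48/19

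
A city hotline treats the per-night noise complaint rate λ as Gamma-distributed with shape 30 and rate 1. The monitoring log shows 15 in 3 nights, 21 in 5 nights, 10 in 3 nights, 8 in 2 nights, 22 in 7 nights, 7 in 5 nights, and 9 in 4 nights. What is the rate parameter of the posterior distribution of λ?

Total count: 15 + 21 + 10 + 8 + 22 + 7 + 9 = 92.
Total exposure: 3 + 5 + 3 + 2 + 7 + 5 + 4 = 29 nights.
Posterior: α' = 30 + 92 = 122, β' = 1 + 29 = 30.

30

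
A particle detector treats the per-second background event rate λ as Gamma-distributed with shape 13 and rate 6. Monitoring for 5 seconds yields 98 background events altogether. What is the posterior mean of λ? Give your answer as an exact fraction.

111/11

Total count 98 over total exposure 5 seconds.
By Gamma–Poisson conjugacy, the posterior is Gamma(α + Σx, β + Σt) = Gamma(13 + 98, 6 + 5) = Gamma(111, 11).
Posterior mean = α'/β' = 111/11.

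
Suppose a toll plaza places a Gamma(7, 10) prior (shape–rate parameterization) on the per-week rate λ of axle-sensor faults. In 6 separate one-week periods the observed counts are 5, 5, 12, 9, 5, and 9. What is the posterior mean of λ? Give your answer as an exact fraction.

Total count: 5 + 5 + 12 + 9 + 5 + 9 = 45.
Total exposure: 6 weeks.
Posterior: α' = 7 + 45 = 52, β' = 10 + 6 = 16.
Posterior mean = α'/β' = 52/16 = 13/4.

13/4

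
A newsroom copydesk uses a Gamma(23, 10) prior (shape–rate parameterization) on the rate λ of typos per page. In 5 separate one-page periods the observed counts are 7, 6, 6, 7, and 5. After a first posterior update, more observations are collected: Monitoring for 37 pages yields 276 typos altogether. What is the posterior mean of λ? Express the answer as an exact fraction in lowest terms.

Total count: 7 + 6 + 6 + 7 + 5 = 31.
Total exposure: 5 pages.
After the first batch: Gamma(23 + 31, 10 + 5) = Gamma(54, 15).
Total count 276 over total exposure 37 pages.
After the second batch: Gamma(54 + 276, 15 + 37) = Gamma(330, 52).
Posterior mean = α'/β' = 330/52 = 165/26.

165/26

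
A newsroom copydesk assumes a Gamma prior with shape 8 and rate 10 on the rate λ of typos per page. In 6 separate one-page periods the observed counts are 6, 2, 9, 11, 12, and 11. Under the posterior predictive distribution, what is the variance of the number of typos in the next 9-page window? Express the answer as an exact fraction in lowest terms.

Total count: 6 + 2 + 9 + 11 + 12 + 11 = 51.
Total exposure: 6 pages.
By Gamma–Poisson conjugacy, the posterior is Gamma(α + Σx, β + Σt) = Gamma(8 + 51, 10 + 6) = Gamma(59, 16).
The posterior predictive for a window of length T is Negative Binomial with variance T·α'·(β'+T)/β'² = 9·59·25/256 = 13275/256.

13275/256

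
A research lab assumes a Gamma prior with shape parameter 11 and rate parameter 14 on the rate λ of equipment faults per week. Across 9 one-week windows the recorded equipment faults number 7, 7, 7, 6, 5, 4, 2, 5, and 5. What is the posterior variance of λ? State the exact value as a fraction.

Total count: 7 + 7 + 7 + 6 + 5 + 4 + 2 + 5 + 5 = 48.
Total exposure: 9 weeks.
Conjugate update: add total count to the shape and total exposure to the rate, giving Gamma(59, 23).
Posterior variance = α'/β'² = 59/529.

59/529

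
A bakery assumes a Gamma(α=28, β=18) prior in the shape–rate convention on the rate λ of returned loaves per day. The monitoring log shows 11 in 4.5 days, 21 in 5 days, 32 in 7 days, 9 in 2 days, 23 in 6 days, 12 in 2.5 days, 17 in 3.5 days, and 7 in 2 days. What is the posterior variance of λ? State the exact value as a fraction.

Total count: 11 + 21 + 32 + 9 + 23 + 12 + 17 + 7 = 132.
Total exposure: 4.5 + 5 + 7 + 2 + 6 + 2.5 + 3.5 + 2 = 32.5 days.
Gamma(α, β) with Poisson data over total exposure Σt gives posterior Gamma(α+Σx, β+Σt) = Gamma(160, 101/2).
Posterior variance = α'/β'² = 160/(10201/4) = 640/10201.

640/10201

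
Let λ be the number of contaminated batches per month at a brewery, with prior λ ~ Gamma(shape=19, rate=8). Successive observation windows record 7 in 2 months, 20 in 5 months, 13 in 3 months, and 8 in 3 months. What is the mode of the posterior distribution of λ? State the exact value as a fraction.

22/7

Total count: 7 + 20 + 13 + 8 = 48.
Total exposure: 2 + 5 + 3 + 3 = 13 months.
The Gamma prior is conjugate for the Poisson rate, so λ | data ~ Gamma(19+48, 8+13) = Gamma(67, 21).
Posterior mode = (α'−1)/β' = 66/21 = 22/7.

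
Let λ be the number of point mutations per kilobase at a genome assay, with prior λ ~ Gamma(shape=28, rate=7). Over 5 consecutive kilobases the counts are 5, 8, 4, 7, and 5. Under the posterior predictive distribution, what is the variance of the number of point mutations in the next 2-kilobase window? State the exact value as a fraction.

Total count: 5 + 8 + 4 + 7 + 5 = 29.
Total exposure: 5 kilobases.
Gamma(α, β) with Poisson data over total exposure Σt gives posterior Gamma(α+Σx, β+Σt) = Gamma(57, 12).
The posterior predictive for a window of length T is Negative Binomial with variance T·α'·(β'+T)/β'² = 2·57·14/144 = 133/12.

133/12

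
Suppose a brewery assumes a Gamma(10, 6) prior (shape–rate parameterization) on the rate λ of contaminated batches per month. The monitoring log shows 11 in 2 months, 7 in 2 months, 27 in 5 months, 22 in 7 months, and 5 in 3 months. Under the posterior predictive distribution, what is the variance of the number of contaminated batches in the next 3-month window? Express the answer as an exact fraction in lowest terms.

6888/625

Total count: 11 + 7 + 27 + 22 + 5 = 72.
Total exposure: 2 + 2 + 5 + 7 + 3 = 19 months.
By Gamma–Poisson conjugacy, the posterior is Gamma(α + Σx, β + Σt) = Gamma(10 + 72, 6 + 19) = Gamma(82, 25).
The posterior predictive for a window of length T is Negative Binomial with variance T·α'·(β'+T)/β'² = 3·82·28/625 = 6888/625.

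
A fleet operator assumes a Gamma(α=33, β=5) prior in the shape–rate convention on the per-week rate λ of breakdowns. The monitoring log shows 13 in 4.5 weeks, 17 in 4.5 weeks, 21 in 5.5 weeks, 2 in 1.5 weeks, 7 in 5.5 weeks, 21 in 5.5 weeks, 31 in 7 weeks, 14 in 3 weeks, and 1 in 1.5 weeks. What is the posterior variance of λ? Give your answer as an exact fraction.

640/7569

Total count: 13 + 17 + 21 + 2 + 7 + 21 + 31 + 14 + 1 = 127.
Total exposure: 4.5 + 4.5 + 5.5 + 1.5 + 5.5 + 5.5 + 7 + 3 + 1.5 = 38.5 weeks.
Posterior: α' = 33 + 127 = 160, β' = 5 + 38.5 = 87/2.
Posterior variance = α'/β'² = 160/(7569/4) = 640/7569.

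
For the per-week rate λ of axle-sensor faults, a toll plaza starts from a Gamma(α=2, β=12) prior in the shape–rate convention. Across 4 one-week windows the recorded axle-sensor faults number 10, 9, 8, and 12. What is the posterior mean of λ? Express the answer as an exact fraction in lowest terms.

Total count: 10 + 9 + 8 + 12 = 39.
Total exposure: 4 weeks.
Posterior: α' = 2 + 39 = 41, β' = 12 + 4 = 16.
Posterior mean = α'/β' = 41/16.

41/16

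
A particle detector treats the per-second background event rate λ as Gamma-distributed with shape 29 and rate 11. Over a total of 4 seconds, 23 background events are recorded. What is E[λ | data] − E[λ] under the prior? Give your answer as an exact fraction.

137/165

Total count 23 over total exposure 4 seconds.
Posterior: α' = 29 + 23 = 52, β' = 11 + 4 = 15.
Posterior mean = 52/15 = 52/15; prior mean = 29/11 = 29/11. Difference = 52/15 − 29/11 = 137/165.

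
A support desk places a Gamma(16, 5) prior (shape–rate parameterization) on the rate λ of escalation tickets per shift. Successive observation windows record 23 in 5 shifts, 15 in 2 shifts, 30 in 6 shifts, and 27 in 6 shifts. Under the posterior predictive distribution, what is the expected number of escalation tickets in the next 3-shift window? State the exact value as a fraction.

111/8

Total count: 23 + 15 + 30 + 27 = 95.
Total exposure: 5 + 2 + 6 + 6 = 19 shifts.
Conjugate update: add total count to the shape and total exposure to the rate, giving Gamma(111, 24).
Predictive mean over a 3-shift window = T·E[λ|data] = 3·111/24 = 111/8.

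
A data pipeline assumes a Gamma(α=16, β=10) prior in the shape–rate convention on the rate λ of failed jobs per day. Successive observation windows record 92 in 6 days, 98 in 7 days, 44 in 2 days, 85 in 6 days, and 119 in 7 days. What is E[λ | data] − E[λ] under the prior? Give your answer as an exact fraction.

983/95

Total count: 92 + 98 + 44 + 85 + 119 = 438.
Total exposure: 6 + 7 + 2 + 6 + 7 = 28 days.
Conjugate update: add total count to the shape and total exposure to the rate, giving Gamma(454, 38).
Posterior mean = 454/38 = 227/19; prior mean = 16/10 = 8/5. Difference = 227/19 − 8/5 = 983/95.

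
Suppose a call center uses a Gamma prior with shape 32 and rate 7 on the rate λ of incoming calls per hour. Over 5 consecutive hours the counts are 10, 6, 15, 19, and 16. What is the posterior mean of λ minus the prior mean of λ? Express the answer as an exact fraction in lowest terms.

151/42

Total count: 10 + 6 + 15 + 19 + 16 = 66.
Total exposure: 5 hours.
Gamma(α, β) with Poisson data over total exposure Σt gives posterior Gamma(α+Σx, β+Σt) = Gamma(98, 12).
Posterior mean = 98/12 = 49/6; prior mean = 32/7 = 32/7. Difference = 49/6 − 32/7 = 151/42.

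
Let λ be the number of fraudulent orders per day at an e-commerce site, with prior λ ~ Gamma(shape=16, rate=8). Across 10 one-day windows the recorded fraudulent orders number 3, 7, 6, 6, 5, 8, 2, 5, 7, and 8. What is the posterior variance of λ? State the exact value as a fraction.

73/324

Total count: 3 + 7 + 6 + 6 + 5 + 8 + 2 + 5 + 7 + 8 = 57.
Total exposure: 10 days.
By Gamma–Poisson conjugacy, the posterior is Gamma(α + Σx, β + Σt) = Gamma(16 + 57, 8 + 10) = Gamma(73, 18).
Posterior variance = α'/β'² = 73/324.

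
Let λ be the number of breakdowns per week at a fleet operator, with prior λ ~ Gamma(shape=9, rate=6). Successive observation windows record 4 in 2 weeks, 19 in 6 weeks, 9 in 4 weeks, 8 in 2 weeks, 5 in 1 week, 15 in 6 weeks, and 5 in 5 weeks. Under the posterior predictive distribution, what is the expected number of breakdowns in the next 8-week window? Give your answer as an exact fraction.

37/2

Total count: 4 + 19 + 9 + 8 + 5 + 15 + 5 = 65.
Total exposure: 2 + 6 + 4 + 2 + 1 + 6 + 5 = 26 weeks.
Conjugate update: add total count to the shape and total exposure to the rate, giving Gamma(74, 32).
Predictive mean over an 8-week window = T·E[λ|data] = 8·74/32 = 37/2.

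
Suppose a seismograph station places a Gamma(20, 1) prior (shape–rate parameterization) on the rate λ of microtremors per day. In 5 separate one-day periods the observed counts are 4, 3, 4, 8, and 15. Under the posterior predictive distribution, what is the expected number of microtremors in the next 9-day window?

Total count: 4 + 3 + 4 + 8 + 15 = 34.
Total exposure: 5 days.
By Gamma–Poisson conjugacy, the posterior is Gamma(α + Σx, β + Σt) = Gamma(20 + 34, 1 + 5) = Gamma(54, 6).
Predictive mean over a 9-day window = T·E[λ|data] = 9·54/6 = 81.

81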